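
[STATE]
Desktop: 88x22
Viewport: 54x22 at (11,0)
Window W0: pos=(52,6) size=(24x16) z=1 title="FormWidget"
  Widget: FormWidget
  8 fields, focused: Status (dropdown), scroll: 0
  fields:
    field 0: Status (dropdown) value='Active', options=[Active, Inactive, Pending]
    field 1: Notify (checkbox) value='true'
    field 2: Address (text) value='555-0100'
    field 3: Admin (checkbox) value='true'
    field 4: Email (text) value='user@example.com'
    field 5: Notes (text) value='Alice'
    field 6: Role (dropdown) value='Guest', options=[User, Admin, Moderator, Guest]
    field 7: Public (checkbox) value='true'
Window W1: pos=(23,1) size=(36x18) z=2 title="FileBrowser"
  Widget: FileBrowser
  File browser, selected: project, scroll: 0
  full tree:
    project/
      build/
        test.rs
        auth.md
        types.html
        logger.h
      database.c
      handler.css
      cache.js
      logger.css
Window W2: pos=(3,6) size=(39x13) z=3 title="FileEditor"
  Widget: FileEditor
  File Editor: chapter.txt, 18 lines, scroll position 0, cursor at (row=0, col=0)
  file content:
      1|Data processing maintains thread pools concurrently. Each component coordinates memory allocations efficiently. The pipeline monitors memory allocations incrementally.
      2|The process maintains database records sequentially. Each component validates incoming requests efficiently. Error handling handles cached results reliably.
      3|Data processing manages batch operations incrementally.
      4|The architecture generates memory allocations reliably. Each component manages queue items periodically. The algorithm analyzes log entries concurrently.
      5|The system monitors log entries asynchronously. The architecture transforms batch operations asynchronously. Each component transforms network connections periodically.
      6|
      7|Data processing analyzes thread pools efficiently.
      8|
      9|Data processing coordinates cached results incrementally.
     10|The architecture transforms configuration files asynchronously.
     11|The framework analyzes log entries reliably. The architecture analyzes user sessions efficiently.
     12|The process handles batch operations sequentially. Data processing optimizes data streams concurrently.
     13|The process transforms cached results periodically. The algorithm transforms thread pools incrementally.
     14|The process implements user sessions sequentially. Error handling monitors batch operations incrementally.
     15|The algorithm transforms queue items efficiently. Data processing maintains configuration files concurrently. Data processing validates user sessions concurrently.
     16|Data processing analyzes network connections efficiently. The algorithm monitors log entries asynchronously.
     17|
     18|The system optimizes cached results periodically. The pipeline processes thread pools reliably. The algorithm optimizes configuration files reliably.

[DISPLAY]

                                                      
            ┏━━━━━━━━━━━━━━━━━━━━━━━━━━━━━━━━━━┓      
            ┃ FileBrowser                      ┃      
            ┠──────────────────────────────────┨      
            ┃> [-] project/                    ┃      
            ┃    [+] build/                    ┃      
━━━━━━━━━━━━━━━━━━━━━━━━━━━━━━┓                ┃━━━━━━
itor                          ┃                ┃idget 
──────────────────────────────┨                ┃──────
ocessing maintains thread poo▲┃                ┃us:   
cess maintains database recor█┃                ┃fy:   
ocessing manages batch operat░┃                ┃ess:  
hitecture generates memory al░┃                ┃n:    
tem monitors log entries asyn░┃                ┃l:    
                             ░┃                ┃s:    
ocessing analyzes thread pool░┃                ┃:     
                             ░┃                ┃ic:   
ocessing coordinates cached r▼┃                ┃      
━━━━━━━━━━━━━━━━━━━━━━━━━━━━━━┛━━━━━━━━━━━━━━━━┛      
                                         ┃            
                                         ┃            
                                         ┗━━━━━━━━━━━━


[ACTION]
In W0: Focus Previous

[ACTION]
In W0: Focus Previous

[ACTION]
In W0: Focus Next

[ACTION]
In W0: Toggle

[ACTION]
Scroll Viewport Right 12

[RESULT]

                                                      
┏━━━━━━━━━━━━━━━━━━━━━━━━━━━━━━━━━━┓                  
┃ FileBrowser                      ┃                  
┠──────────────────────────────────┨                  
┃> [-] project/                    ┃                  
┃    [+] build/                    ┃                  
━━━━━━━━━━━━━━━━━━┓                ┃━━━━━━━━━━━━━━━━┓ 
                  ┃                ┃idget           ┃ 
──────────────────┨                ┃────────────────┨ 
ntains thread poo▲┃                ┃us:     [Activ▼]┃ 
ns database recor█┃                ┃fy:     [x]     ┃ 
ages batch operat░┃                ┃ess:    [555-01]┃ 
nerates memory al░┃                ┃n:      [x]     ┃ 
 log entries asyn░┃                ┃l:      [user@e]┃ 
                 ░┃                ┃s:      [Alice ]┃ 
lyzes thread pool░┃                ┃:       [Guest▼]┃ 
                 ░┃                ┃ic:     [ ]     ┃ 
rdinates cached r▼┃                ┃                ┃ 
━━━━━━━━━━━━━━━━━━┛━━━━━━━━━━━━━━━━┛                ┃ 
                             ┃                      ┃ 
                             ┃                      ┃ 
                             ┗━━━━━━━━━━━━━━━━━━━━━━┛ 


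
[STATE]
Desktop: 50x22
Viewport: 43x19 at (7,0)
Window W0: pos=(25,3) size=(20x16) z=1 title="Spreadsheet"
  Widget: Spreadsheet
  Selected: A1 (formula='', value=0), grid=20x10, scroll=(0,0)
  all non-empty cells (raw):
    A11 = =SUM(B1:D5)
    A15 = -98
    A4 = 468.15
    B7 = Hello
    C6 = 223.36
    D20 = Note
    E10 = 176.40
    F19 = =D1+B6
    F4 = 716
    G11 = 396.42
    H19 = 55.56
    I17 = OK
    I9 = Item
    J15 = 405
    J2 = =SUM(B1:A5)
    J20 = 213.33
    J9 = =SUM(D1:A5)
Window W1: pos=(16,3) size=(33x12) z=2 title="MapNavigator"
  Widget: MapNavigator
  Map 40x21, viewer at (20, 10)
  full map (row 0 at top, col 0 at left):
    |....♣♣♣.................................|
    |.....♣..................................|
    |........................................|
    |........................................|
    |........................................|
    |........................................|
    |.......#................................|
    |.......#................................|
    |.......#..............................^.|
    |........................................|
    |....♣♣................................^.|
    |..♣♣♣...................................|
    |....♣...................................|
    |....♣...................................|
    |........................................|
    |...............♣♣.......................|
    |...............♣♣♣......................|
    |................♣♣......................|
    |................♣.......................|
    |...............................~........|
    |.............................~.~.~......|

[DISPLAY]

                                           
                                           
                                           
         ┏━━━━━━━━━━━━━━━━━━━━━━━━━━━━━━━┓ 
         ┃ MapNavigator                  ┃ 
         ┠───────────────────────────────┨ 
         ┃..#............................┃ 
         ┃..#............................┃ 
         ┃..#............................┃ 
         ┃...............................┃ 
         ┃♣..............@...............┃ 
         ┃...............................┃ 
         ┃...............................┃ 
         ┃...............................┃ 
         ┗━━━━━━━━━━━━━━━━━━━━━━━━━━━━━━━┛ 
                  ┃  7        0Hello ┃     
                  ┃  8        0      ┃     
                  ┃  9        0      ┃     
                  ┗━━━━━━━━━━━━━━━━━━┛     


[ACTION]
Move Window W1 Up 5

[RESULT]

         ┏━━━━━━━━━━━━━━━━━━━━━━━━━━━━━━━┓ 
         ┃ MapNavigator                  ┃ 
         ┠───────────────────────────────┨ 
         ┃..#............................┃ 
         ┃..#............................┃ 
         ┃..#............................┃ 
         ┃...............................┃ 
         ┃♣..............@...............┃ 
         ┃...............................┃ 
         ┃...............................┃ 
         ┃...............................┃ 
         ┗━━━━━━━━━━━━━━━━━━━━━━━━━━━━━━━┛ 
                  ┃  4   468.15      ┃     
                  ┃  5        0      ┃     
                  ┃  6        0      ┃     
                  ┃  7        0Hello ┃     
                  ┃  8        0      ┃     
                  ┃  9        0      ┃     
                  ┗━━━━━━━━━━━━━━━━━━┛     


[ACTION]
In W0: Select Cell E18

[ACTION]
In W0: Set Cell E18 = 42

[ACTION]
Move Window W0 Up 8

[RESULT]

         ┏━━━━━━━━━━━━━━━━━━━━━━━━━━━━━━━┓ 
         ┃ MapNavigator                  ┃ 
         ┠───────────────────────────────┨ 
         ┃..#............................┃ 
         ┃..#............................┃ 
         ┃..#............................┃ 
         ┃...............................┃ 
         ┃♣..............@...............┃ 
         ┃...............................┃ 
         ┃...............................┃ 
         ┃...............................┃ 
         ┗━━━━━━━━━━━━━━━━━━━━━━━━━━━━━━━┛ 
                  ┃  7        0Hello ┃     
                  ┃  8        0      ┃     
                  ┃  9        0      ┃     
                  ┗━━━━━━━━━━━━━━━━━━┛     
                                           
                                           
                                           


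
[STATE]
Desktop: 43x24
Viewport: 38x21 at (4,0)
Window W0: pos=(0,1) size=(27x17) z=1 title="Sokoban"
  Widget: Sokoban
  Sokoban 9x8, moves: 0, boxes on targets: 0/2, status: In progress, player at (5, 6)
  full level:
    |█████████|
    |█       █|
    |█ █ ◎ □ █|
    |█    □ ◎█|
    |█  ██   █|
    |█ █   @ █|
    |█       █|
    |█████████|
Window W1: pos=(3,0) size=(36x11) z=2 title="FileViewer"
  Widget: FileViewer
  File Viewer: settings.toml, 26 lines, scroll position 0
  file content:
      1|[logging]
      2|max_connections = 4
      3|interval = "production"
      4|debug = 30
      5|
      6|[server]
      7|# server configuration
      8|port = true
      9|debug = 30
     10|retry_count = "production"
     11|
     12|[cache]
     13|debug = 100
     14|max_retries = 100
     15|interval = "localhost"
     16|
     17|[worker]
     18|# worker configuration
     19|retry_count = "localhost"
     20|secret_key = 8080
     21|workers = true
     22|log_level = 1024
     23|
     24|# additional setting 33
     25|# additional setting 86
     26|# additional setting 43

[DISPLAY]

━━━━━━━━━━━━━━━━━━━━━━━━━━━━━━━━━━┓   
 FileViewer                       ┃   
──────────────────────────────────┨   
[logging]                        ▲┃   
max_connections = 4              █┃   
interval = "production"          ░┃   
debug = 30                       ░┃   
                                 ░┃   
[server]                         ░┃   
# server configuration           ▼┃   
━━━━━━━━━━━━━━━━━━━━━━━━━━━━━━━━━━┛   
██████                ┃               
es: 0  0/2            ┃               
                      ┃               
                      ┃               
                      ┃               
                      ┃               
━━━━━━━━━━━━━━━━━━━━━━┛               
                                      
                                      
                                      


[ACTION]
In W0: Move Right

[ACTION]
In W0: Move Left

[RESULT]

━━━━━━━━━━━━━━━━━━━━━━━━━━━━━━━━━━┓   
 FileViewer                       ┃   
──────────────────────────────────┨   
[logging]                        ▲┃   
max_connections = 4              █┃   
interval = "production"          ░┃   
debug = 30                       ░┃   
                                 ░┃   
[server]                         ░┃   
# server configuration           ▼┃   
━━━━━━━━━━━━━━━━━━━━━━━━━━━━━━━━━━┛   
██████                ┃               
es: 2  0/2            ┃               
                      ┃               
                      ┃               
                      ┃               
                      ┃               
━━━━━━━━━━━━━━━━━━━━━━┛               
                                      
                                      
                                      


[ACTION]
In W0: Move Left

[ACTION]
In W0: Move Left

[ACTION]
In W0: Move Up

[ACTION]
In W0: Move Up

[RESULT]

━━━━━━━━━━━━━━━━━━━━━━━━━━━━━━━━━━┓   
 FileViewer                       ┃   
──────────────────────────────────┨   
[logging]                        ▲┃   
max_connections = 4              █┃   
interval = "production"          ░┃   
debug = 30                       ░┃   
                                 ░┃   
[server]                         ░┃   
# server configuration           ▼┃   
━━━━━━━━━━━━━━━━━━━━━━━━━━━━━━━━━━┛   
██████                ┃               
es: 4  0/2            ┃               
                      ┃               
                      ┃               
                      ┃               
                      ┃               
━━━━━━━━━━━━━━━━━━━━━━┛               
                                      
                                      
                                      


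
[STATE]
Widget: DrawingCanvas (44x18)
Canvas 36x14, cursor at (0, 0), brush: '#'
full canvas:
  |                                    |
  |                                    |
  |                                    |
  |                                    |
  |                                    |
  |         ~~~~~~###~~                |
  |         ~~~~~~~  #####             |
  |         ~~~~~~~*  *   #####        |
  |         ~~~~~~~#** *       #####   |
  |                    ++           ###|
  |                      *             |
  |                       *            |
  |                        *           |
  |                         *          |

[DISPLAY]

+                                           
                                            
                                            
                                            
                                            
         ~~~~~~###~~                        
         ~~~~~~~  #####                     
         ~~~~~~~*  *   #####                
         ~~~~~~~#** *       #####           
                    ++           ###        
                      *                     
                       *                    
                        *                   
                         *                  
                                            
                                            
                                            
                                            


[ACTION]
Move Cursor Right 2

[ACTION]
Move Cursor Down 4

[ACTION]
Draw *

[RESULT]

                                            
                                            
                                            
                                            
  *                                         
         ~~~~~~###~~                        
         ~~~~~~~  #####                     
         ~~~~~~~*  *   #####                
         ~~~~~~~#** *       #####           
                    ++           ###        
                      *                     
                       *                    
                        *                   
                         *                  
                                            
                                            
                                            
                                            


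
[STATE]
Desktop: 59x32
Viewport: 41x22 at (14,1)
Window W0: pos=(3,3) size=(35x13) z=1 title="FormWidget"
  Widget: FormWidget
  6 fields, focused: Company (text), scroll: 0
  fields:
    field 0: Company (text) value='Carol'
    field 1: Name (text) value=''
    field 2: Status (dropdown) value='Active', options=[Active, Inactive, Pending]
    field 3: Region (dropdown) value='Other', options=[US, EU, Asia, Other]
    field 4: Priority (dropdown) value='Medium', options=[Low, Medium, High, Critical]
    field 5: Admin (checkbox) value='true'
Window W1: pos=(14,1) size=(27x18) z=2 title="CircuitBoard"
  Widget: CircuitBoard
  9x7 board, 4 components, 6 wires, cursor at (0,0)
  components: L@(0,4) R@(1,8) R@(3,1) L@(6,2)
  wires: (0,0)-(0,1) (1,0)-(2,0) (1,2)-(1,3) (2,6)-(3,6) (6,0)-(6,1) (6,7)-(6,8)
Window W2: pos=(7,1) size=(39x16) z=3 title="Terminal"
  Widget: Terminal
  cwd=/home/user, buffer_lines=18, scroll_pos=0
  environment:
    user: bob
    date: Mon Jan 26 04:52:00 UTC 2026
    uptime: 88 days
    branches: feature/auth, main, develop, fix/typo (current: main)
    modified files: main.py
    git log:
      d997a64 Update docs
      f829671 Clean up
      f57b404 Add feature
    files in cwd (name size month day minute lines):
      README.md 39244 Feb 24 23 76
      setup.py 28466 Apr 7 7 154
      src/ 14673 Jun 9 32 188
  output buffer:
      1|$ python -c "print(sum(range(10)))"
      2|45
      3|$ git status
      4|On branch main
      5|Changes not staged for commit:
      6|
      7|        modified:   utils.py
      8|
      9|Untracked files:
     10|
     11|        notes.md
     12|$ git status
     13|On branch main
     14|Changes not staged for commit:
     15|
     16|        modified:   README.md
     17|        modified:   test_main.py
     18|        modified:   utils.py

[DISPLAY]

━━━━━━━━━━━━━━━━━━━━━━━━━━━━━━━┓         
nal                            ┃         
───────────────────────────────┨         
on -c "print(sum(range(10)))"  ┃         
                               ┃         
status                         ┃         
nch main                       ┃         
s not staged for commit:       ┃         
                               ┃         
  modified:   utils.py         ┃         
                               ┃         
ked files:                     ┃         
                               ┃         
  notes.md                     ┃         
status                         ┃         
━━━━━━━━━━━━━━━━━━━━━━━━━━━━━━━┛         
┃6   · ─ ·   L            ┃              
┗━━━━━━━━━━━━━━━━━━━━━━━━━┛              
                                         
                                         
                                         
                                         


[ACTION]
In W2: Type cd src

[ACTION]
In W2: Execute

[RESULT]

━━━━━━━━━━━━━━━━━━━━━━━━━━━━━━━┓         
nal                            ┃         
───────────────────────────────┨         
                               ┃         
  notes.md                     ┃         
status                         ┃         
nch main                       ┃         
s not staged for commit:       ┃         
                               ┃         
  modified:   README.md        ┃         
  modified:   test_main.py     ┃         
  modified:   utils.py         ┃         
rc                             ┃         
                               ┃         
                               ┃         
━━━━━━━━━━━━━━━━━━━━━━━━━━━━━━━┛         
┃6   · ─ ·   L            ┃              
┗━━━━━━━━━━━━━━━━━━━━━━━━━┛              
                                         
                                         
                                         
                                         


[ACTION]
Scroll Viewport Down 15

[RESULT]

  modified:   README.md        ┃         
  modified:   test_main.py     ┃         
  modified:   utils.py         ┃         
rc                             ┃         
                               ┃         
                               ┃         
━━━━━━━━━━━━━━━━━━━━━━━━━━━━━━━┛         
┃6   · ─ ·   L            ┃              
┗━━━━━━━━━━━━━━━━━━━━━━━━━┛              
                                         
                                         
                                         
                                         
                                         
                                         
                                         
                                         
                                         
                                         
                                         
                                         
                                         


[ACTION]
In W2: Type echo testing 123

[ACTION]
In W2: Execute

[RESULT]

  modified:   utils.py         ┃         
rc                             ┃         
                               ┃         
 testing 123                   ┃         
g 123                          ┃         
                               ┃         
━━━━━━━━━━━━━━━━━━━━━━━━━━━━━━━┛         
┃6   · ─ ·   L            ┃              
┗━━━━━━━━━━━━━━━━━━━━━━━━━┛              
                                         
                                         
                                         
                                         
                                         
                                         
                                         
                                         
                                         
                                         
                                         
                                         
                                         


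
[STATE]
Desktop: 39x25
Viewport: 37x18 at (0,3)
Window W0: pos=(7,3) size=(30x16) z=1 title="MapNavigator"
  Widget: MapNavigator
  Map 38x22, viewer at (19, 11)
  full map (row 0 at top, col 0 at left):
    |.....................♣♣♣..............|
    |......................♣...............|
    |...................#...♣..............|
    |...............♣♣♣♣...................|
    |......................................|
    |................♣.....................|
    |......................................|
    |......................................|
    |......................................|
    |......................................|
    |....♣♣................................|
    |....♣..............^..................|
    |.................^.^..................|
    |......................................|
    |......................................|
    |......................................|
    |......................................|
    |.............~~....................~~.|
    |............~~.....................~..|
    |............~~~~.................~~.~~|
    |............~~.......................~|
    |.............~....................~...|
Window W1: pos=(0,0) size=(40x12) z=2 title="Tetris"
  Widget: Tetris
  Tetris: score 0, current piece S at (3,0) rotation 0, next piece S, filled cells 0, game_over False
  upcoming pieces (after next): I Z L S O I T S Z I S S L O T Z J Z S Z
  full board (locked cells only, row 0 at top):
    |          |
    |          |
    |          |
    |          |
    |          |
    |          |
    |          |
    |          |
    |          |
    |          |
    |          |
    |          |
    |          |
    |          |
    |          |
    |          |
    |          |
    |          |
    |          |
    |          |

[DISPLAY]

┃          │Next:                    
┃          │ ░░                      
┃          │░░                       
┃          │                         
┃          │                         
┃          │                         
┃          │Score:                   
┃          │0                        
┗━━━━━━━━━━━━━━━━━━━━━━━━━━━━━━━━━━━━
       ┃..............@.............┃
       ┃............^.^.............┃
       ┃............................┃
       ┃............................┃
       ┃............................┃
       ┃............................┃
       ┗━━━━━━━━━━━━━━━━━━━━━━━━━━━━┛
                                     
                                     


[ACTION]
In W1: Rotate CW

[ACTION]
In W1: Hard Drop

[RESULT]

┃          │Next:                    
┃          │████                     
┃          │                         
┃          │                         
┃          │                         
┃   ░      │                         
┃   ░░     │Score:                   
┃    ░     │0                        
┗━━━━━━━━━━━━━━━━━━━━━━━━━━━━━━━━━━━━
       ┃..............@.............┃
       ┃............^.^.............┃
       ┃............................┃
       ┃............................┃
       ┃............................┃
       ┃............................┃
       ┗━━━━━━━━━━━━━━━━━━━━━━━━━━━━┛
                                     
                                     


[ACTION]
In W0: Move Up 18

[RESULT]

┃          │Next:                    
┃          │████                     
┃          │                         
┃          │                         
┃          │                         
┃   ░      │                         
┃   ░░     │Score:                   
┃    ░     │0                        
┗━━━━━━━━━━━━━━━━━━━━━━━━━━━━━━━━━━━━
       ┃..............@.♣♣♣.........┃
       ┃.................♣..........┃
       ┃..............#...♣.........┃
       ┃..........♣♣♣♣..............┃
       ┃............................┃
       ┃...........♣................┃
       ┗━━━━━━━━━━━━━━━━━━━━━━━━━━━━┛
                                     
                                     


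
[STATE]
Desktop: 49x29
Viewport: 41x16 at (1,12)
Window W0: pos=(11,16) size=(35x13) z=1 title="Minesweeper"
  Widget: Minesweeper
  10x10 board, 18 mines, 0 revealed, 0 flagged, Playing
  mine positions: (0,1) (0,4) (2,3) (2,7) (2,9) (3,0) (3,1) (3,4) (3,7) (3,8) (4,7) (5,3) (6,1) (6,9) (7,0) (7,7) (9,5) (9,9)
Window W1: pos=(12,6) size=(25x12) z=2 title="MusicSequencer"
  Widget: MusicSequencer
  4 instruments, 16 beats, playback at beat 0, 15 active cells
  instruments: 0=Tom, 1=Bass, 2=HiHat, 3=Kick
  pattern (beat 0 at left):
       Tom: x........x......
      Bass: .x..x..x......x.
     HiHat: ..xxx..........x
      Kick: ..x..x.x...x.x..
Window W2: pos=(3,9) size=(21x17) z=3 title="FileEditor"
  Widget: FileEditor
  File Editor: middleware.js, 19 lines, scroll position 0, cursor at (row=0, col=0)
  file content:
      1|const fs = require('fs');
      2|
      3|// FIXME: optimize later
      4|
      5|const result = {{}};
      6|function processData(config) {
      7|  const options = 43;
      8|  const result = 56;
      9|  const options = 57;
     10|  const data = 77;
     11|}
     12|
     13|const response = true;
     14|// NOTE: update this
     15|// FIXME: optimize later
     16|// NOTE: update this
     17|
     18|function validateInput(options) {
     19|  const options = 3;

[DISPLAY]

  ┃█onst fs = require▲┃··········█ ┃     
  ┃                  █┃█·█···█·█·· ┃     
  ┃// FIXME: optimize░┃            ┃     
  ┃                  ░┃            ┃     
  ┃const result = {{}░┃            ┃━━━━━
  ┃function processDa░┃━━━━━━━━━━━━┛     
  ┃  const options = ░┃──────────────────
  ┃  const result = 5░┃                  
  ┃  const options = ░┃                  
  ┃  const data = 77;░┃                  
  ┃}                 ░┃                  
  ┃                  ░┃                  
  ┃const response = t▼┃                  
  ┗━━━━━━━━━━━━━━━━━━━┛                  
          ┃■■■■■■■■■■                    
          ┃■■■■■■■■■■                    


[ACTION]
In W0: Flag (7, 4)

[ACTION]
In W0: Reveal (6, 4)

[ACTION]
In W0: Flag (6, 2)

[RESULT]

  ┃█onst fs = require▲┃··········█ ┃     
  ┃                  █┃█·█···█·█·· ┃     
  ┃// FIXME: optimize░┃            ┃     
  ┃                  ░┃            ┃     
  ┃const result = {{}░┃            ┃━━━━━
  ┃function processDa░┃━━━━━━━━━━━━┛     
  ┃  const options = ░┃──────────────────
  ┃  const result = 5░┃                  
  ┃  const options = ░┃                  
  ┃  const data = 77;░┃                  
  ┃}                 ░┃                  
  ┃                  ░┃                  
  ┃const response = t▼┃                  
  ┗━━━━━━━━━━━━━━━━━━━┛                  
          ┃■■■■⚑■■■■■                    
          ┃■■■■■■■■■■                    


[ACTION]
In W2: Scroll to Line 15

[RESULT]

  ┃  const options = ▲┃··········█ ┃     
  ┃  const result = 5░┃█·█···█·█·· ┃     
  ┃  const options = ░┃            ┃     
  ┃  const data = 77;░┃            ┃     
  ┃}                 ░┃            ┃━━━━━
  ┃                  ░┃━━━━━━━━━━━━┛     
  ┃const response = t░┃──────────────────
  ┃// NOTE: update th░┃                  
  ┃// FIXME: optimize░┃                  
  ┃// NOTE: update th░┃                  
  ┃                  ░┃                  
  ┃function validateI█┃                  
  ┃  const options = ▼┃                  
  ┗━━━━━━━━━━━━━━━━━━━┛                  
          ┃■■■■⚑■■■■■                    
          ┃■■■■■■■■■■                    


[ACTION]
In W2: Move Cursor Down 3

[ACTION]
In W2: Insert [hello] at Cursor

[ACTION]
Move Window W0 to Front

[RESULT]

  ┃  const options = ▲┃··········█ ┃     
  ┃  const result = 5░┃█·█···█·█·· ┃     
  ┃  const options = ░┃            ┃     
  ┃  const data = 77;░┃            ┃     
  ┃}      ┏━━━━━━━━━━━━━━━━━━━━━━━━━━━━━━
  ┃       ┃ Minesweeper                  
  ┃const r┠──────────────────────────────
  ┃// NOTE┃■■■■■■■■■■                    
  ┃// FIXM┃■■■■■■■■■■                    
  ┃// NOTE┃■■■■■■■■■■                    
  ┃       ┃■■■■■■■■■■                    
  ┃functio┃■■■■■■■■■■                    
  ┃  const┃■■■■■■■■■■                    
  ┗━━━━━━━┃■■⚑■1■■■■■                    
          ┃■■■■⚑■■■■■                    
          ┃■■■■■■■■■■                    


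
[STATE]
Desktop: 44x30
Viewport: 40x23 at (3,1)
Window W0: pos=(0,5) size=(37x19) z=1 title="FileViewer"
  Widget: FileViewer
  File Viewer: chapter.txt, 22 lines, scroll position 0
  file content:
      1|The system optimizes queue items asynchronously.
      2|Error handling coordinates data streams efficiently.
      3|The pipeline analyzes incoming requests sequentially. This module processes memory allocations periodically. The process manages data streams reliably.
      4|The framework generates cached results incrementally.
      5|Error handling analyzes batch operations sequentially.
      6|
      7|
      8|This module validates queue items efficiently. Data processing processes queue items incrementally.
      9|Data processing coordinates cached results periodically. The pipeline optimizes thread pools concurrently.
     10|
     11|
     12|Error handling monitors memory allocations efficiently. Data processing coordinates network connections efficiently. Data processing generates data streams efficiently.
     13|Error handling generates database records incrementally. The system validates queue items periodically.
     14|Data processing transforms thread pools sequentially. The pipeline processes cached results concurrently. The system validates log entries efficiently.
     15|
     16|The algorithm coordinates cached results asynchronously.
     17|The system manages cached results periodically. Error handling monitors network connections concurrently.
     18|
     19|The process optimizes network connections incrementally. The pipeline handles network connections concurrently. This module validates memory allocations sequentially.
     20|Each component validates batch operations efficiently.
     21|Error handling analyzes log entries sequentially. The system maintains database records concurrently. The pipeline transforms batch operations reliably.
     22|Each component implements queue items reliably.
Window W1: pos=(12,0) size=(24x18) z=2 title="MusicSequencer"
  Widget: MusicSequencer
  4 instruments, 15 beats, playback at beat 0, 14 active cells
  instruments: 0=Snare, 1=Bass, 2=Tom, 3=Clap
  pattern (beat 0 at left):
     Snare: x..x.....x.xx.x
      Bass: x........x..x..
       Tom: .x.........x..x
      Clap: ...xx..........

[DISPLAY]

         ┃ MusicSequencer       ┃       
         ┠──────────────────────┨       
         ┃      ▼12345678901234 ┃       
         ┃ Snare█··█·····█·██·█ ┃       
━━━━━━━━━┃  Bass█········█··█·· ┃┓      
ileViewer┃   Tom·█·········█··█ ┃┃      
─────────┃  Clap···██·········· ┃┨      
e system ┃                      ┃┃      
ror handl┃                      ┃┃      
e pipelin┃                      ┃┃      
e framewo┃                      ┃┃      
ror handl┃                      ┃┃      
         ┃                      ┃┃      
         ┃                      ┃┃      
is module┃                      ┃┃      
ta proces┃                      ┃┃      
         ┗━━━━━━━━━━━━━━━━━━━━━━┛┃      
                                ░┃      
ror handling monitors memory all░┃      
ror handling generates database ░┃      
ta processing transforms thread ░┃      
                                ▼┃      
━━━━━━━━━━━━━━━━━━━━━━━━━━━━━━━━━┛      


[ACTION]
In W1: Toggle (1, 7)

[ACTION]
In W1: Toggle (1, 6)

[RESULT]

         ┃ MusicSequencer       ┃       
         ┠──────────────────────┨       
         ┃      ▼12345678901234 ┃       
         ┃ Snare█··█·····█·██·█ ┃       
━━━━━━━━━┃  Bass█·····██·█··█·· ┃┓      
ileViewer┃   Tom·█·········█··█ ┃┃      
─────────┃  Clap···██·········· ┃┨      
e system ┃                      ┃┃      
ror handl┃                      ┃┃      
e pipelin┃                      ┃┃      
e framewo┃                      ┃┃      
ror handl┃                      ┃┃      
         ┃                      ┃┃      
         ┃                      ┃┃      
is module┃                      ┃┃      
ta proces┃                      ┃┃      
         ┗━━━━━━━━━━━━━━━━━━━━━━┛┃      
                                ░┃      
ror handling monitors memory all░┃      
ror handling generates database ░┃      
ta processing transforms thread ░┃      
                                ▼┃      
━━━━━━━━━━━━━━━━━━━━━━━━━━━━━━━━━┛      


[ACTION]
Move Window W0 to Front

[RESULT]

         ┃ MusicSequencer       ┃       
         ┠──────────────────────┨       
         ┃      ▼12345678901234 ┃       
         ┃ Snare█··█·····█·██·█ ┃       
━━━━━━━━━━━━━━━━━━━━━━━━━━━━━━━━━┓      
ileViewer                        ┃      
─────────────────────────────────┨      
e system optimizes queue items a▲┃      
ror handling coordinates data st█┃      
e pipeline analyzes incoming req░┃      
e framework generates cached res░┃      
ror handling analyzes batch oper░┃      
                                ░┃      
                                ░┃      
is module validates queue items ░┃      
ta processing coordinates cached░┃      
                                ░┃      
                                ░┃      
ror handling monitors memory all░┃      
ror handling generates database ░┃      
ta processing transforms thread ░┃      
                                ▼┃      
━━━━━━━━━━━━━━━━━━━━━━━━━━━━━━━━━┛      
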